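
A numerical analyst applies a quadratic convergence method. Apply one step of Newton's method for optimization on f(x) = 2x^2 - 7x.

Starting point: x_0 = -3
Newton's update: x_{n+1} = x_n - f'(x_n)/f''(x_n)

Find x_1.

f(x) = 2x^2 - 7x
f'(x) = 4x + (-7), f''(x) = 4
Newton step: x_1 = x_0 - f'(x_0)/f''(x_0)
f'(-3) = -19
x_1 = -3 - -19/4 = 7/4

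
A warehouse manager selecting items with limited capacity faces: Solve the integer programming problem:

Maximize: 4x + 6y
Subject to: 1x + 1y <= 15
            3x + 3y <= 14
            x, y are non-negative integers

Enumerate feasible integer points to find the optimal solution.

Constraint 1: 1x + 1y <= 15
Constraint 2: 3x + 3y <= 14
Feasible x range (need y >= 0): 0 <= x <= min(15/1, 14/3) => x in {0, ..., 4}.
Enumerate feasible integer points row by row (the coefficient of y is 6 > 0, so for each x the largest feasible y gives the best value):
  x = 0: y <= min((15 - 1*0)/1, (14 - 3*0)/3) => y in {0, ..., 4}; best 4*0 + 6*4 = 24
  x = 1: y <= min((15 - 1*1)/1, (14 - 3*1)/3) => y in {0, ..., 3}; best 4*1 + 6*3 = 22
  x = 2: y <= min((15 - 1*2)/1, (14 - 3*2)/3) => y in {0, ..., 2}; best 4*2 + 6*2 = 20
  x = 3: y <= min((15 - 1*3)/1, (14 - 3*3)/3) => y in {0, ..., 1}; best 4*3 + 6*1 = 18
  x = 4: y <= min((15 - 1*4)/1, (14 - 3*4)/3) => y in {0}; best 4*4 + 6*0 = 16
The maximum 4x + 6y = 24 is achieved at x = 0, y = 4.
Check: 1*0 + 1*4 = 4 <= 15 and 3*0 + 3*4 = 12 <= 14.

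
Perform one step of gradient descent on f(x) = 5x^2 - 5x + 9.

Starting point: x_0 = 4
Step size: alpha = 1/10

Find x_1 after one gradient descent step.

f(x) = 5x^2 - 5x + 9
f'(x) = 10x - 5
f'(4) = 10*4 + (-5) = 35
x_1 = x_0 - alpha * f'(x_0) = 4 - 1/10 * 35 = 1/2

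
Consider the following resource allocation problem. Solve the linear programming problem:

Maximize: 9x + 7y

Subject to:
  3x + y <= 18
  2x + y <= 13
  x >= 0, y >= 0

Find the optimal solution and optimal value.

Feasible vertices: (0, 0), (0, 13), (5, 3), (6, 0)
Objective 9x + 7y at each:
  (0, 0): 0
  (0, 13): 91
  (5, 3): 66
  (6, 0): 54
Maximum is 91 at (0, 13).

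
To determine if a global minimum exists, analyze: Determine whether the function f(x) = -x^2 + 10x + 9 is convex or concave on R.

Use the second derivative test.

f(x) = -x^2 + 10x + 9
f'(x) = -2x + 10
f''(x) = -2
Since f''(x) = -2 < 0 for all x, f is concave on R.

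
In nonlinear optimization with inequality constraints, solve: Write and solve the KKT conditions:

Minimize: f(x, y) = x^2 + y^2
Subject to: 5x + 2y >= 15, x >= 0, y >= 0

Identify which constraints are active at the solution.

KKT conditions for min x^2 + y^2 s.t. 5x + 2y >= 15, x >= 0, y >= 0:
Stationarity: 2x = mu*5 + mu_x, 2y = mu*2 + mu_y, with mu, mu_x, mu_y >= 0
Complementary slackness: mu*(5x + 2y - 15) = 0, mu_x*x = 0, mu_y*y = 0
(0, 0) is infeasible (5*0 + 2*0 < 15), so if mu = 0 stationarity would force x = mu_x/2 >= 0, y = mu_y/2 >= 0 with mu_x*x = mu_y*y = 0, i.e. x = y = 0: contradiction. Hence mu > 0 and 5x + 2y = 15 is active.
Try x > 0, y > 0 (so mu_x = mu_y = 0): x = 5*mu/2, y = 2*mu/2
Substitute: 5*(5*mu/2) + 2*(2*mu/2) = 15
  mu*29/2 = 15 => mu = 30/29
x* = 75/29 > 0, y* = 30/29 > 0, consistent with mu_x = mu_y = 0.
f is convex and the constraints are linear, so this KKT point is the global minimum.
f* = 225/29
Active constraints: 5x + 2y >= 15 (holds with equality, mu = 30/29 > 0); x >= 0 and y >= 0 are inactive (mu_x = mu_y = 0).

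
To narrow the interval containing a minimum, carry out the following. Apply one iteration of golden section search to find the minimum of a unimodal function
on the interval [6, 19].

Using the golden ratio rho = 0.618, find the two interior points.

Golden section search on [6, 19].
Golden ratio rho = 0.618 (approx).
Interior points:
  x_1 = 6 + (1-0.618)*13 = 10.9660
  x_2 = 6 + 0.618*13 = 14.0340
Compare f(x_1) and f(x_2) to determine which subinterval to keep.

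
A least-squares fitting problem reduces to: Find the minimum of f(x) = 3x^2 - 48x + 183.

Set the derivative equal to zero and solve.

f(x) = 3x^2 - 48x + 183
f'(x) = 6x + (-48) = 0
x = 48/6 = 8
f(8) = -9
Since f''(x) = 6 > 0, this is a minimum.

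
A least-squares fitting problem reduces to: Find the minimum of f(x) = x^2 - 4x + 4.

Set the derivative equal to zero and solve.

f(x) = x^2 - 4x + 4
f'(x) = 2x + (-4) = 0
x = 4/2 = 2
f(2) = 0
Since f''(x) = 2 > 0, this is a minimum.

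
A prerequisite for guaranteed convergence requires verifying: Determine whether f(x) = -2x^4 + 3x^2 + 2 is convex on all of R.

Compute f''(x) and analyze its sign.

f(x) = -2x^4 + 3x^2 + 2
f'(x) = -8x^3 + 6x
f''(x) = -24x^2 + 6
f''(x) = -24x^2 + 6 -> -inf as |x| -> inf
Therefore, f is not globally convex on R.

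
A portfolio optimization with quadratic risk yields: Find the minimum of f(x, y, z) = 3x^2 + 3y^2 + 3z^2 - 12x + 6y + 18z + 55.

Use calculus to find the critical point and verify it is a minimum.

f(x,y,z) = 3x^2 + 3y^2 + 3z^2 - 12x + 6y + 18z + 55
df/dx = 6x + (-12) = 0 => x = 2
df/dy = 6y + (6) = 0 => y = -1
df/dz = 6z + (18) = 0 => z = -3
f(2,-1,-3) = 3*(2)^2 + 3*(-1)^2 + 3*(-3)^2 + -12*(2) + 6*(-1) + 18*(-3) + 55 = 13
Hessian is diagonal with entries 6, 6, 6 > 0, confirmed minimum.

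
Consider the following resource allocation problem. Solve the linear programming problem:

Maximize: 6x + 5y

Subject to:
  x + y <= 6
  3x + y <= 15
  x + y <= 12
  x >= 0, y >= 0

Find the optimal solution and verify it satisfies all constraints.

Feasible vertices: (0, 0), (0, 6), (9/2, 3/2), (5, 0)
Objective 6x + 5y at each vertex:
  (0, 0): 0
  (0, 6): 30
  (9/2, 3/2): 69/2
  (5, 0): 30
Maximum is 69/2 at (9/2, 3/2).
Verify constraints at (x, y) = (9/2, 3/2):
  1*(9/2) + 1*(3/2) = 6 <= 6 (active)
  3*(9/2) + 1*(3/2) = 15 <= 15 (active)
  1*(9/2) + 1*(3/2) = 6 <= 12
  x = 9/2 >= 0, y = 3/2 >= 0. All constraints satisfied.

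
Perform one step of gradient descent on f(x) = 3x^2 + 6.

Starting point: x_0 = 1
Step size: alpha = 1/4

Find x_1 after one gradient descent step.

f(x) = 3x^2 + 6
f'(x) = 6x + 0
f'(1) = 6*1 + (0) = 6
x_1 = x_0 - alpha * f'(x_0) = 1 - 1/4 * 6 = -1/2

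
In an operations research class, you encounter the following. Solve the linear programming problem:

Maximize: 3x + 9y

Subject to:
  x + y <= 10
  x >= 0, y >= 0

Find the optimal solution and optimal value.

The feasible region has vertices at [(0, 0), (10, 0), (0, 10)].
Checking objective 3x + 9y at each vertex:
  (0, 0): 3*0 + 9*0 = 0
  (10, 0): 3*10 + 9*0 = 30
  (0, 10): 3*0 + 9*10 = 90
Maximum is 90 at (0, 10).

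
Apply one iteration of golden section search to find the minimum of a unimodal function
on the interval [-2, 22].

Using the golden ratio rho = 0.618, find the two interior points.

Golden section search on [-2, 22].
Golden ratio rho = 0.618 (approx).
Interior points:
  x_1 = -2 + (1-0.618)*24 = 7.1680
  x_2 = -2 + 0.618*24 = 12.8320
Compare f(x_1) and f(x_2) to determine which subinterval to keep.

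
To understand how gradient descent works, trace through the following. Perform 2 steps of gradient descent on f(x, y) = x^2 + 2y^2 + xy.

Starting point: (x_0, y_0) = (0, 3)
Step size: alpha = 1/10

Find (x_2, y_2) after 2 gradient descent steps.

f(x,y) = x^2 + 2y^2 + xy
grad_x = 2x + 1y, grad_y = 4y + 1x
Step 1: grad = (3, 12), (-3/10, 9/5)
Step 2: grad = (6/5, 69/10), (-21/50, 111/100)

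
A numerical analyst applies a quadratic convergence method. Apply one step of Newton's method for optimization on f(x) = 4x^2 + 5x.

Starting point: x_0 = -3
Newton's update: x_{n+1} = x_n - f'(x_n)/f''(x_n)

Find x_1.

f(x) = 4x^2 + 5x
f'(x) = 8x + (5), f''(x) = 8
Newton step: x_1 = x_0 - f'(x_0)/f''(x_0)
f'(-3) = -19
x_1 = -3 - -19/8 = -5/8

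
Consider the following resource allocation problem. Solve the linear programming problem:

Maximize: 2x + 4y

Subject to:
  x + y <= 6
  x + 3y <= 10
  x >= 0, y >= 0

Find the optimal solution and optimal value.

Feasible vertices: (0, 0), (0, 10/3), (4, 2), (6, 0)
Objective 2x + 4y at each:
  (0, 0): 0
  (0, 10/3): 40/3
  (4, 2): 16
  (6, 0): 12
Maximum is 16 at (4, 2).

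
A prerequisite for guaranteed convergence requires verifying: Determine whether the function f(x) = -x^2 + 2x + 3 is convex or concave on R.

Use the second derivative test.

f(x) = -x^2 + 2x + 3
f'(x) = -2x + 2
f''(x) = -2
Since f''(x) = -2 < 0 for all x, f is concave on R.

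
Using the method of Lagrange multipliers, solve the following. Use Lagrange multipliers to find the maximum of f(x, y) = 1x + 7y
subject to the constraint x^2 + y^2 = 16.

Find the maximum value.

Set up Lagrange conditions: grad f = lambda * grad g
  1 = 2*lambda*x
  7 = 2*lambda*y
From these: x/y = 1/7, so x = 1t, y = 7t for some t.
Substitute into constraint: (1t)^2 + (7t)^2 = 16
  t^2 * 50 = 16
  t = sqrt(16/50)
Maximum = 1*x + 7*y = (1^2 + 7^2)*t = 50 * sqrt(16/50) = sqrt(800)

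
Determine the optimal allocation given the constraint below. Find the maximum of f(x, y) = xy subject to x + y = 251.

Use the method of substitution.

Substitute y = 251 - x into f(x,y) = xy:
g(x) = x(251 - x) = 251x - x^2
g'(x) = 251 - 2x = 0  =>  x = 251/2
y = 251 - 251/2 = 251/2
Maximum value = (251/2) * (251/2) = 63001/4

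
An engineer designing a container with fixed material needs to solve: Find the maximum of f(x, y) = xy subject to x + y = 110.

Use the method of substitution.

Substitute y = 110 - x into f(x,y) = xy:
g(x) = x(110 - x) = 110x - x^2
g'(x) = 110 - 2x = 0  =>  x = 55
y = 110 - 55 = 55
Maximum value = 55 * 55 = 3025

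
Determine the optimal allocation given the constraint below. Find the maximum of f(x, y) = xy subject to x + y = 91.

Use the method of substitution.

Substitute y = 91 - x into f(x,y) = xy:
g(x) = x(91 - x) = 91x - x^2
g'(x) = 91 - 2x = 0  =>  x = 91/2
y = 91 - 91/2 = 91/2
Maximum value = (91/2) * (91/2) = 8281/4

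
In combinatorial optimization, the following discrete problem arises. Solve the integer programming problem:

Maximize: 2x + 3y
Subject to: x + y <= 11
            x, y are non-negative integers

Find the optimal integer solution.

Objective: 2x + 3y, constraint: x + y <= 11
Coefficient of y is 3 > coefficient of x is 2, so allocate the entire budget to y.
Optimal: x = 0, y = 11, value = 33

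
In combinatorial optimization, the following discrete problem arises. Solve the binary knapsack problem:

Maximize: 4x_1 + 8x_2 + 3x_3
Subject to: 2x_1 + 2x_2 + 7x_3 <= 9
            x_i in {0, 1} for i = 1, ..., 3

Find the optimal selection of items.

Items: item 1 (v=4, w=2), item 2 (v=8, w=2), item 3 (v=3, w=7)
Capacity: 9
Checking all 8 subsets (w = total weight, v = total value):
  {}: w = 0, v = 0
  {1}: w = 2, v = 4
  {2}: w = 2, v = 8
  {3}: w = 7, v = 3
  {1, 2}: w = 4, v = 12
  {1, 3}: w = 9, v = 7
  {2, 3}: w = 9, v = 11
  {1, 2, 3}: w = 11 > 9, infeasible
Best feasible subset: items [1, 2]
Total weight: 4 <= 9, total value: 12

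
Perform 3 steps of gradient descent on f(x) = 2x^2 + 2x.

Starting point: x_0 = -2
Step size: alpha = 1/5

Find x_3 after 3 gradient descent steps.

f(x) = 2x^2 + 2x, f'(x) = 4x + (2)
Step 1: f'(-2) = -6, x_1 = -2 - 1/5 * -6 = -4/5
Step 2: f'(-4/5) = -6/5, x_2 = -4/5 - 1/5 * -6/5 = -14/25
Step 3: f'(-14/25) = -6/25, x_3 = -14/25 - 1/5 * -6/25 = -64/125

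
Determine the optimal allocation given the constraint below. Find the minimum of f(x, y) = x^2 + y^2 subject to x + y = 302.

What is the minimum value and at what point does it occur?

Substitute y = 302 - x into f(x,y) = x^2 + y^2:
g(x) = x^2 + (302 - x)^2 = 2x^2 - 604x + 91204
g'(x) = 4x - 604 = 0  =>  x = 151
y = 302 - 151 = 151
Minimum value = 151^2 + 151^2 = 45602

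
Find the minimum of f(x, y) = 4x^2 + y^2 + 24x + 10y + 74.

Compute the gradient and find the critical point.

f(x,y) = 4x^2 + y^2 + 24x + 10y + 74
df/dx = 8x + (24) = 0  =>  x = -3
df/dy = 2y + (10) = 0  =>  y = -5
f(-3, -5) = 4*(-3)^2 + 1*(-5)^2 + 24*(-3) + 10*(-5) + 74 = 13
Hessian is diagonal with entries 8, 2 > 0, so this is a minimum.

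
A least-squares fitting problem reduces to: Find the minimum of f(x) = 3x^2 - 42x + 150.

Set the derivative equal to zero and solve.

f(x) = 3x^2 - 42x + 150
f'(x) = 6x + (-42) = 0
x = 42/6 = 7
f(7) = 3
Since f''(x) = 6 > 0, this is a minimum.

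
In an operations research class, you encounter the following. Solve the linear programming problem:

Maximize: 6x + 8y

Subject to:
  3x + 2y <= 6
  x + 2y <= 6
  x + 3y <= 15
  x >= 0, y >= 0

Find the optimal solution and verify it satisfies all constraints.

Feasible vertices: (0, 0), (0, 3), (2, 0)
Objective 6x + 8y at each vertex:
  (0, 0): 0
  (0, 3): 24
  (2, 0): 12
Maximum is 24 at (0, 3).
Verify constraints at (x, y) = (0, 3):
  3*0 + 2*3 = 6 <= 6 (active)
  1*0 + 2*3 = 6 <= 6 (active)
  1*0 + 3*3 = 9 <= 15
  x = 0 >= 0, y = 3 >= 0. All constraints satisfied.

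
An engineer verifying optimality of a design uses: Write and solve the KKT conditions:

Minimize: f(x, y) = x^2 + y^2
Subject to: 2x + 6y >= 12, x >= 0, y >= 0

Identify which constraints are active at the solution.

KKT conditions for min x^2 + y^2 s.t. 2x + 6y >= 12, x >= 0, y >= 0:
Stationarity: 2x = mu*2 + mu_x, 2y = mu*6 + mu_y, with mu, mu_x, mu_y >= 0
Complementary slackness: mu*(2x + 6y - 12) = 0, mu_x*x = 0, mu_y*y = 0
(0, 0) is infeasible (2*0 + 6*0 < 12), so if mu = 0 stationarity would force x = mu_x/2 >= 0, y = mu_y/2 >= 0 with mu_x*x = mu_y*y = 0, i.e. x = y = 0: contradiction. Hence mu > 0 and 2x + 6y = 12 is active.
Try x > 0, y > 0 (so mu_x = mu_y = 0): x = 2*mu/2, y = 6*mu/2
Substitute: 2*(2*mu/2) + 6*(6*mu/2) = 12
  mu*40/2 = 12 => mu = 3/5
x* = 3/5 > 0, y* = 9/5 > 0, consistent with mu_x = mu_y = 0.
f is convex and the constraints are linear, so this KKT point is the global minimum.
f* = 18/5
Active constraints: 2x + 6y >= 12 (holds with equality, mu = 3/5 > 0); x >= 0 and y >= 0 are inactive (mu_x = mu_y = 0).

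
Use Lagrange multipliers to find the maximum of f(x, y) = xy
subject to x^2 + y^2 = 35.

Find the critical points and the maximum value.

Lagrange conditions: y = 2*lambda*x and x = 2*lambda*y
If x = 0 then y = 0, violating the constraint, so x, y != 0.
Dividing: y/x = x/y => x^2 = y^2 => y = x or y = -x
Constraint: 2x^2 = 35 => x^2 = 35/2 => x = +/-sqrt(35/2)
Critical points: (sqrt(35/2), sqrt(35/2)), (-sqrt(35/2), -sqrt(35/2)), (sqrt(35/2), -sqrt(35/2)), (-sqrt(35/2), sqrt(35/2))
  y = x:  xy = x^2 = 35/2  at (sqrt(35/2), sqrt(35/2)) and (-sqrt(35/2), -sqrt(35/2))
  y = -x: xy = -x^2 = -35/2 at (sqrt(35/2), -sqrt(35/2)) and (-sqrt(35/2), sqrt(35/2))
Maximum xy = 35/2 at (sqrt(35/2), sqrt(35/2)) and (-sqrt(35/2), -sqrt(35/2))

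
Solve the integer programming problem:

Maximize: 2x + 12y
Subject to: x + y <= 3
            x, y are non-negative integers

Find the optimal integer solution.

Objective: 2x + 12y, constraint: x + y <= 3
Coefficient of y is 12 > coefficient of x is 2, so allocate the entire budget to y.
Optimal: x = 0, y = 3, value = 36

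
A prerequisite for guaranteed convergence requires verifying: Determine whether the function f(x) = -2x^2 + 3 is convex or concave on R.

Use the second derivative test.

f(x) = -2x^2 + 3
f'(x) = -4x + 0
f''(x) = -4
Since f''(x) = -4 < 0 for all x, f is concave on R.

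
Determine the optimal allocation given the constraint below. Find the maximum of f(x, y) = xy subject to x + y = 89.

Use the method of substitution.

Substitute y = 89 - x into f(x,y) = xy:
g(x) = x(89 - x) = 89x - x^2
g'(x) = 89 - 2x = 0  =>  x = 89/2
y = 89 - 89/2 = 89/2
Maximum value = (89/2) * (89/2) = 7921/4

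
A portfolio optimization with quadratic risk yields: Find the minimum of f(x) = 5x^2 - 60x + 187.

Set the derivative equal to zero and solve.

f(x) = 5x^2 - 60x + 187
f'(x) = 10x + (-60) = 0
x = 60/10 = 6
f(6) = 7
Since f''(x) = 10 > 0, this is a minimum.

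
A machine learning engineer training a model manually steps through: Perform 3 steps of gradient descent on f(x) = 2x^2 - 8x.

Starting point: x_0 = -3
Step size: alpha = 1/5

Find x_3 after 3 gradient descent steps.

f(x) = 2x^2 - 8x, f'(x) = 4x + (-8)
Step 1: f'(-3) = -20, x_1 = -3 - 1/5 * -20 = 1
Step 2: f'(1) = -4, x_2 = 1 - 1/5 * -4 = 9/5
Step 3: f'(9/5) = -4/5, x_3 = 9/5 - 1/5 * -4/5 = 49/25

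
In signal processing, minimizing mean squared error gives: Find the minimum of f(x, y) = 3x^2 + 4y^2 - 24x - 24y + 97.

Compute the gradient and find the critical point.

f(x,y) = 3x^2 + 4y^2 - 24x - 24y + 97
df/dx = 6x + (-24) = 0  =>  x = 4
df/dy = 8y + (-24) = 0  =>  y = 3
f(4, 3) = 3*(4)^2 + 4*(3)^2 + -24*(4) + -24*(3) + 97 = 13
Hessian is diagonal with entries 6, 8 > 0, so this is a minimum.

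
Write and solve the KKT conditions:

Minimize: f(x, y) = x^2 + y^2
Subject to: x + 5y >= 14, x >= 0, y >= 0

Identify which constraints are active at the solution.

KKT conditions for min x^2 + y^2 s.t. 1x + 5y >= 14, x >= 0, y >= 0:
Stationarity: 2x = mu*1 + mu_x, 2y = mu*5 + mu_y, with mu, mu_x, mu_y >= 0
Complementary slackness: mu*(x + 5y - 14) = 0, mu_x*x = 0, mu_y*y = 0
(0, 0) is infeasible (1*0 + 5*0 < 14), so if mu = 0 stationarity would force x = mu_x/2 >= 0, y = mu_y/2 >= 0 with mu_x*x = mu_y*y = 0, i.e. x = y = 0: contradiction. Hence mu > 0 and x + 5y = 14 is active.
Try x > 0, y > 0 (so mu_x = mu_y = 0): x = 1*mu/2, y = 5*mu/2
Substitute: 1*(1*mu/2) + 5*(5*mu/2) = 14
  mu*26/2 = 14 => mu = 14/13
x* = 7/13 > 0, y* = 35/13 > 0, consistent with mu_x = mu_y = 0.
f is convex and the constraints are linear, so this KKT point is the global minimum.
f* = 98/13
Active constraints: x + 5y >= 14 (holds with equality, mu = 14/13 > 0); x >= 0 and y >= 0 are inactive (mu_x = mu_y = 0).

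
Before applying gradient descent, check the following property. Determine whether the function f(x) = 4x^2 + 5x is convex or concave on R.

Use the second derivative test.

f(x) = 4x^2 + 5x
f'(x) = 8x + 5
f''(x) = 8
Since f''(x) = 8 > 0 for all x, f is convex on R.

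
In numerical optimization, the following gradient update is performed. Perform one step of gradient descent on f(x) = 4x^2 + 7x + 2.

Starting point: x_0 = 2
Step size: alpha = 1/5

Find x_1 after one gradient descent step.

f(x) = 4x^2 + 7x + 2
f'(x) = 8x + 7
f'(2) = 8*2 + (7) = 23
x_1 = x_0 - alpha * f'(x_0) = 2 - 1/5 * 23 = -13/5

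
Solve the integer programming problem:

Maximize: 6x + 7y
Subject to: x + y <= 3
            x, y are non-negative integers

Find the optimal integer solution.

Objective: 6x + 7y, constraint: x + y <= 3
Coefficient of y is 7 > coefficient of x is 6, so allocate the entire budget to y.
Optimal: x = 0, y = 3, value = 21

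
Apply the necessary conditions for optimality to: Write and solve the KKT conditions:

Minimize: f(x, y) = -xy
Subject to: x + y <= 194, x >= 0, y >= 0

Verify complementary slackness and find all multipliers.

Problem: min -xy s.t. x + y <= 194 (multiplier lambda), x >= 0 (mu_x), y >= 0 (mu_y)
KKT stationarity: -y + lambda - mu_x = 0, -x + lambda - mu_y = 0, with lambda, mu_x, mu_y >= 0
Complementary slackness: lambda*(x + y - 194) = 0, mu_x*x = 0, mu_y*y = 0
If lambda = 0: y = -mu_x <= 0 and x = -mu_y <= 0 force x = y = 0 with f = 0; but x = y = 97 is feasible with f = -9409 < 0, so this is not the minimum. Hence lambda > 0 and x + y = 194.
Try x > 0, y > 0 (so mu_x = mu_y = 0): y = lambda, x = lambda => x = y = lambda
x + y = 194 => 2*lambda = 194 => lambda = 97
x* = y* = 97 > 0, consistent with mu_x = mu_y = 0.
(Any feasible point with x = 0 or y = 0 has f = 0 > -9409, so the minimum is not on those boundaries.)
min(-xy) = -9409 (i.e. max xy = 9409)
Multipliers: lambda = 97, mu_x = 0, mu_y = 0
Complementary slackness: lambda*(x + y - 194) = 97*(97 + 97 - 194) = 0, mu_x*x = 0*97 = 0, mu_y*y = 0*97 = 0. Satisfied.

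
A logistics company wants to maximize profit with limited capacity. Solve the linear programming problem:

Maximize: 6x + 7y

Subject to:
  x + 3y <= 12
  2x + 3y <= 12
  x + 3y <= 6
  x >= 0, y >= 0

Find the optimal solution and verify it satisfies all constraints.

Feasible vertices: (0, 0), (0, 2), (6, 0)
Objective 6x + 7y at each vertex:
  (0, 0): 0
  (0, 2): 14
  (6, 0): 36
Maximum is 36 at (6, 0).
Verify constraints at (x, y) = (6, 0):
  1*6 + 3*0 = 6 <= 12
  2*6 + 3*0 = 12 <= 12 (active)
  1*6 + 3*0 = 6 <= 6 (active)
  x = 6 >= 0, y = 0 >= 0. All constraints satisfied.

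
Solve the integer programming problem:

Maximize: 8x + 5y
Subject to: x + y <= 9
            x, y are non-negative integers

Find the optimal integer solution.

Objective: 8x + 5y, constraint: x + y <= 9
Coefficient of x is 8 >= coefficient of y is 5, so allocate the entire budget to x.
Optimal: x = 9, y = 0, value = 72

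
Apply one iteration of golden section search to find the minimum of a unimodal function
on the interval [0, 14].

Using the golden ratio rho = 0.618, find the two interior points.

Golden section search on [0, 14].
Golden ratio rho = 0.618 (approx).
Interior points:
  x_1 = 0 + (1-0.618)*14 = 5.3480
  x_2 = 0 + 0.618*14 = 8.6520
Compare f(x_1) and f(x_2) to determine which subinterval to keep.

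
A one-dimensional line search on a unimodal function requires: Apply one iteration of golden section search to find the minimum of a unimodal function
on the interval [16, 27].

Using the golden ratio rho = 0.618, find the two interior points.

Golden section search on [16, 27].
Golden ratio rho = 0.618 (approx).
Interior points:
  x_1 = 16 + (1-0.618)*11 = 20.2020
  x_2 = 16 + 0.618*11 = 22.7980
Compare f(x_1) and f(x_2) to determine which subinterval to keep.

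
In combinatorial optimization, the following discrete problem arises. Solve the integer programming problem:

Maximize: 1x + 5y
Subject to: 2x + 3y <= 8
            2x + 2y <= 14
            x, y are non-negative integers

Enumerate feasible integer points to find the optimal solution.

Constraint 1: 2x + 3y <= 8
Constraint 2: 2x + 2y <= 14
Feasible x range (need y >= 0): 0 <= x <= min(8/2, 14/2) => x in {0, ..., 4}.
Enumerate feasible integer points row by row (the coefficient of y is 5 > 0, so for each x the largest feasible y gives the best value):
  x = 0: y <= min((8 - 2*0)/3, (14 - 2*0)/2) => y in {0, ..., 2}; best 1*0 + 5*2 = 10
  x = 1: y <= min((8 - 2*1)/3, (14 - 2*1)/2) => y in {0, ..., 2}; best 1*1 + 5*2 = 11
  x = 2: y <= min((8 - 2*2)/3, (14 - 2*2)/2) => y in {0, ..., 1}; best 1*2 + 5*1 = 7
  x = 3: y <= min((8 - 2*3)/3, (14 - 2*3)/2) => y in {0}; best 1*3 + 5*0 = 3
  x = 4: y <= min((8 - 2*4)/3, (14 - 2*4)/2) => y in {0}; best 1*4 + 5*0 = 4
The maximum 1x + 5y = 11 is achieved at x = 1, y = 2.
Check: 2*1 + 3*2 = 8 <= 8 and 2*1 + 2*2 = 6 <= 14.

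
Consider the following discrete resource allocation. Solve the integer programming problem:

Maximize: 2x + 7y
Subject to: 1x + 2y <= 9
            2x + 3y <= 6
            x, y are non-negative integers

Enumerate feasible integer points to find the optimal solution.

Constraint 1: 1x + 2y <= 9
Constraint 2: 2x + 3y <= 6
Feasible x range (need y >= 0): 0 <= x <= min(9/1, 6/2) => x in {0, ..., 3}.
Enumerate feasible integer points row by row (the coefficient of y is 7 > 0, so for each x the largest feasible y gives the best value):
  x = 0: y <= min((9 - 1*0)/2, (6 - 2*0)/3) => y in {0, ..., 2}; best 2*0 + 7*2 = 14
  x = 1: y <= min((9 - 1*1)/2, (6 - 2*1)/3) => y in {0, ..., 1}; best 2*1 + 7*1 = 9
  x = 2: y <= min((9 - 1*2)/2, (6 - 2*2)/3) => y in {0}; best 2*2 + 7*0 = 4
  x = 3: y <= min((9 - 1*3)/2, (6 - 2*3)/3) => y in {0}; best 2*3 + 7*0 = 6
The maximum 2x + 7y = 14 is achieved at x = 0, y = 2.
Check: 1*0 + 2*2 = 4 <= 9 and 2*0 + 3*2 = 6 <= 6.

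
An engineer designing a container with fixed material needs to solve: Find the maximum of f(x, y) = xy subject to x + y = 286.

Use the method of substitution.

Substitute y = 286 - x into f(x,y) = xy:
g(x) = x(286 - x) = 286x - x^2
g'(x) = 286 - 2x = 0  =>  x = 143
y = 286 - 143 = 143
Maximum value = 143 * 143 = 20449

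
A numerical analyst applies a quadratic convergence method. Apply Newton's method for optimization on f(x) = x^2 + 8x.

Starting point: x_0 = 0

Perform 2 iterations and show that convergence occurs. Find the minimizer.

f(x) = x^2 + 8x, f'(x) = 2x + (8), f''(x) = 2
Step 1: f'(0) = 8, x_1 = 0 - 8/2 = -4
Step 2: f'(-4) = 0, x_2 = -4 (converged)
Newton's method converges in 1 step for quadratics.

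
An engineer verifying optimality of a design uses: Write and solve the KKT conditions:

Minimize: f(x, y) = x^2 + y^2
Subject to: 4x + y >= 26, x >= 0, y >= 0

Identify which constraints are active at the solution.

KKT conditions for min x^2 + y^2 s.t. 4x + 1y >= 26, x >= 0, y >= 0:
Stationarity: 2x = mu*4 + mu_x, 2y = mu*1 + mu_y, with mu, mu_x, mu_y >= 0
Complementary slackness: mu*(4x + y - 26) = 0, mu_x*x = 0, mu_y*y = 0
(0, 0) is infeasible (4*0 + 1*0 < 26), so if mu = 0 stationarity would force x = mu_x/2 >= 0, y = mu_y/2 >= 0 with mu_x*x = mu_y*y = 0, i.e. x = y = 0: contradiction. Hence mu > 0 and 4x + y = 26 is active.
Try x > 0, y > 0 (so mu_x = mu_y = 0): x = 4*mu/2, y = 1*mu/2
Substitute: 4*(4*mu/2) + 1*(1*mu/2) = 26
  mu*17/2 = 26 => mu = 52/17
x* = 104/17 > 0, y* = 26/17 > 0, consistent with mu_x = mu_y = 0.
f is convex and the constraints are linear, so this KKT point is the global minimum.
f* = 676/17
Active constraints: 4x + y >= 26 (holds with equality, mu = 52/17 > 0); x >= 0 and y >= 0 are inactive (mu_x = mu_y = 0).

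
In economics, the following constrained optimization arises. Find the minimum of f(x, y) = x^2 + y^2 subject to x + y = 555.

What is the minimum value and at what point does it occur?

Substitute y = 555 - x into f(x,y) = x^2 + y^2:
g(x) = x^2 + (555 - x)^2 = 2x^2 - 1110x + 308025
g'(x) = 4x - 1110 = 0  =>  x = 555/2
y = 555 - 555/2 = 555/2
Minimum value = (555/2)^2 + (555/2)^2 = 308025/2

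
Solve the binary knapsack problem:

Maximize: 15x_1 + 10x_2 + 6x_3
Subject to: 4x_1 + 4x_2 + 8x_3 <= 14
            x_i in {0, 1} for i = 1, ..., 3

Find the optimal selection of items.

Items: item 1 (v=15, w=4), item 2 (v=10, w=4), item 3 (v=6, w=8)
Capacity: 14
Checking all 8 subsets (w = total weight, v = total value):
  {}: w = 0, v = 0
  {1}: w = 4, v = 15
  {2}: w = 4, v = 10
  {3}: w = 8, v = 6
  {1, 2}: w = 8, v = 25
  {1, 3}: w = 12, v = 21
  {2, 3}: w = 12, v = 16
  {1, 2, 3}: w = 16 > 14, infeasible
Best feasible subset: items [1, 2]
Total weight: 8 <= 14, total value: 25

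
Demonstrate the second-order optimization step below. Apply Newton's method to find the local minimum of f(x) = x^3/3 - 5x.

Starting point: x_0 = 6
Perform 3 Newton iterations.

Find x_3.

f(x) = x^3/3 - 5x
f'(x) = x^2 - 5, f''(x) = 2x
Newton update: x_{n+1} = x_n - (x_n^2 - 5)/(2*x_n)
Step 1: x_0 = 6, f'=31, f''=12, x_1 = 41/12
Step 2: x_1 = 41/12, f'=961/144, f''=41/6, x_2 = 2401/984
Step 3: x_2 = 2401/984, f'=923521/968256, f''=2401/492, x_3 = 10606081/4725168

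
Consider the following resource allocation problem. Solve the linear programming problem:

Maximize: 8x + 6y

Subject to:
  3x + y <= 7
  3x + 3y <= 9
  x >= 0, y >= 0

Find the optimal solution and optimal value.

Feasible vertices: (0, 0), (0, 3), (2, 1), (7/3, 0)
Objective 8x + 6y at each:
  (0, 0): 0
  (0, 3): 18
  (2, 1): 22
  (7/3, 0): 56/3
Maximum is 22 at (2, 1).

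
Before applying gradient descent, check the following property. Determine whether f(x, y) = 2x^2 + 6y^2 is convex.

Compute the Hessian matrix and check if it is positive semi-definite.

f(x,y) = 2x^2 + 6y^2
Hessian H = [[4, 0], [0, 12]]
trace(H) = 16, det(H) = 48
Eigenvalues: (16 +/- sqrt(64)) / 2 = 12, 4
Since both eigenvalues > 0, f is convex.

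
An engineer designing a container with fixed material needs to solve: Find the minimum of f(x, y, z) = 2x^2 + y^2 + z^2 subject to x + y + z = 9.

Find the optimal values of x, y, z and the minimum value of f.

Using Lagrange multipliers on f = 2x^2 + y^2 + z^2 with constraint x + y + z = 9:
Conditions: 2*2*x = lambda, 2*1*y = lambda, 2*1*z = lambda
So x = lambda/4, y = lambda/2, z = lambda/2
Substituting into constraint: lambda * (5/4) = 9
lambda = 36/5
x = 9/5, y = 18/5, z = 18/5
Minimum value = 162/5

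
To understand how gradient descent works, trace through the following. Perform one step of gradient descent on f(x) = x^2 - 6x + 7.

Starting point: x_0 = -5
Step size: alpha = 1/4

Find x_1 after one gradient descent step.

f(x) = x^2 - 6x + 7
f'(x) = 2x - 6
f'(-5) = 2*-5 + (-6) = -16
x_1 = x_0 - alpha * f'(x_0) = -5 - 1/4 * -16 = -1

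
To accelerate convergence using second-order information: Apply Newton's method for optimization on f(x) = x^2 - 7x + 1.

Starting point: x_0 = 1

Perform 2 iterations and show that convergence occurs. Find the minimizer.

f(x) = x^2 - 7x + 1, f'(x) = 2x + (-7), f''(x) = 2
Step 1: f'(1) = -5, x_1 = 1 - -5/2 = 7/2
Step 2: f'(7/2) = 0, x_2 = 7/2 (converged)
Newton's method converges in 1 step for quadratics.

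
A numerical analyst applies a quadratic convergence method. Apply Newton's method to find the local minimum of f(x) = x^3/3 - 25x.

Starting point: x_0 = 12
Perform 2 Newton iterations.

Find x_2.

f(x) = x^3/3 - 25x
f'(x) = x^2 - 25, f''(x) = 2x
Newton update: x_{n+1} = x_n - (x_n^2 - 25)/(2*x_n)
Step 1: x_0 = 12, f'=119, f''=24, x_1 = 169/24
Step 2: x_1 = 169/24, f'=14161/576, f''=169/12, x_2 = 42961/8112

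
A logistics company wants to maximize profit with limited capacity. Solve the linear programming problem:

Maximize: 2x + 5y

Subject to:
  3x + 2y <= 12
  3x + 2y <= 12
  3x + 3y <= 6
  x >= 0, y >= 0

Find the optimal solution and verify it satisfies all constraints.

Feasible vertices: (0, 0), (0, 2), (2, 0)
Objective 2x + 5y at each vertex:
  (0, 0): 0
  (0, 2): 10
  (2, 0): 4
Maximum is 10 at (0, 2).
Verify constraints at (x, y) = (0, 2):
  3*0 + 2*2 = 4 <= 12
  3*0 + 2*2 = 4 <= 12
  3*0 + 3*2 = 6 <= 6 (active)
  x = 0 >= 0, y = 2 >= 0. All constraints satisfied.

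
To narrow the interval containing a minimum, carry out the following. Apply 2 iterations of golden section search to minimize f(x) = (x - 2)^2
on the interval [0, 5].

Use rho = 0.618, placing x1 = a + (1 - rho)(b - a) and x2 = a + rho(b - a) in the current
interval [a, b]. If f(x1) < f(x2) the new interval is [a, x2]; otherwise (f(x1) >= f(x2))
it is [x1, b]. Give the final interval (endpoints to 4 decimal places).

Golden section search for min of f(x) = (x - 2)^2 on [0, 5].
Each step: x1 = a + (1 - rho)(b - a), x2 = a + rho(b - a); if f(x1) < f(x2) keep [a, x2], otherwise keep [x1, b].
Step 1: [0.0000, 5.0000], x1=1.9100 (f=0.0081), x2=3.0900 (f=1.1881); f(x1) < f(x2) => keep [0.0000, 3.0900]
Step 2: [0.0000, 3.0900], x1=1.1804 (f=0.6718), x2=1.9096 (f=0.0082); f(x1) > f(x2) => keep [1.1804, 3.0900]
Final interval: [1.1804, 3.0900]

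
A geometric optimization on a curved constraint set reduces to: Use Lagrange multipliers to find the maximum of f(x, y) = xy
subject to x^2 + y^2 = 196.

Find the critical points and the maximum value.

Lagrange conditions: y = 2*lambda*x and x = 2*lambda*y
If x = 0 then y = 0, violating the constraint, so x, y != 0.
Dividing: y/x = x/y => x^2 = y^2 => y = x or y = -x
Constraint: 2x^2 = 196 => x^2 = 98 => x = +/-sqrt(98)
Critical points: (sqrt(98), sqrt(98)), (-sqrt(98), -sqrt(98)), (sqrt(98), -sqrt(98)), (-sqrt(98), sqrt(98))
  y = x:  xy = x^2 = 98  at (sqrt(98), sqrt(98)) and (-sqrt(98), -sqrt(98))
  y = -x: xy = -x^2 = -98 at (sqrt(98), -sqrt(98)) and (-sqrt(98), sqrt(98))
Maximum xy = 98 at (sqrt(98), sqrt(98)) and (-sqrt(98), -sqrt(98))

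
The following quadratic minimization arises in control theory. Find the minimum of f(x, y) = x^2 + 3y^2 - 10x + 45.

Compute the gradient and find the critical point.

f(x,y) = x^2 + 3y^2 - 10x + 45
df/dx = 2x + (-10) = 0  =>  x = 5
df/dy = 6y + (0) = 0  =>  y = 0
f(5, 0) = 1*(5)^2 + 3*(0)^2 + -10*(5) + 45 = 20
Hessian is diagonal with entries 2, 6 > 0, so this is a minimum.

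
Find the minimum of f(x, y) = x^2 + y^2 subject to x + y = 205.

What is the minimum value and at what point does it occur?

Substitute y = 205 - x into f(x,y) = x^2 + y^2:
g(x) = x^2 + (205 - x)^2 = 2x^2 - 410x + 42025
g'(x) = 4x - 410 = 0  =>  x = 205/2
y = 205 - 205/2 = 205/2
Minimum value = (205/2)^2 + (205/2)^2 = 42025/2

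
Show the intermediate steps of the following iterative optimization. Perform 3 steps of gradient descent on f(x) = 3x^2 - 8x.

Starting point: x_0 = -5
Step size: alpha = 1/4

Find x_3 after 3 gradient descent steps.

f(x) = 3x^2 - 8x, f'(x) = 6x + (-8)
Step 1: f'(-5) = -38, x_1 = -5 - 1/4 * -38 = 9/2
Step 2: f'(9/2) = 19, x_2 = 9/2 - 1/4 * 19 = -1/4
Step 3: f'(-1/4) = -19/2, x_3 = -1/4 - 1/4 * -19/2 = 17/8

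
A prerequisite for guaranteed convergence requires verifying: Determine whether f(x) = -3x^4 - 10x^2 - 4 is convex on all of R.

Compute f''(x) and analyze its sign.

f(x) = -3x^4 - 10x^2 - 4
f'(x) = -12x^3 + -20x
f''(x) = -36x^2 + -20
f''(x) = -36x^2 + -20 <= -20 < 0 for all x
Therefore, f is concave on R.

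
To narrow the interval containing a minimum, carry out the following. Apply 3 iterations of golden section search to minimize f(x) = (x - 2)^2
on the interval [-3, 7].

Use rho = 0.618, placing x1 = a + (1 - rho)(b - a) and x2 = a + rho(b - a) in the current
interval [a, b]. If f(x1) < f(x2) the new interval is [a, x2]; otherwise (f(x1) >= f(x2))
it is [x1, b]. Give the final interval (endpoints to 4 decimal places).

Golden section search for min of f(x) = (x - 2)^2 on [-3, 7].
Each step: x1 = a + (1 - rho)(b - a), x2 = a + rho(b - a); if f(x1) < f(x2) keep [a, x2], otherwise keep [x1, b].
Step 1: [-3.0000, 7.0000], x1=0.8200 (f=1.3924), x2=3.1800 (f=1.3924); f(x1) = f(x2) (tie, not '<') => keep [0.8200, 7.0000]
Step 2: [0.8200, 7.0000], x1=3.1808 (f=1.3942), x2=4.6392 (f=6.9656); f(x1) < f(x2) => keep [0.8200, 4.6392]
Step 3: [0.8200, 4.6392], x1=2.2789 (f=0.0778), x2=3.1803 (f=1.3931); f(x1) < f(x2) => keep [0.8200, 3.1803]
Final interval: [0.8200, 3.1803]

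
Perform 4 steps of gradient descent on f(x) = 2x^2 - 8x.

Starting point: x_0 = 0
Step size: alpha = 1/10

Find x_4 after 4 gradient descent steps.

f(x) = 2x^2 - 8x, f'(x) = 4x + (-8)
Step 1: f'(0) = -8, x_1 = 0 - 1/10 * -8 = 4/5
Step 2: f'(4/5) = -24/5, x_2 = 4/5 - 1/10 * -24/5 = 32/25
Step 3: f'(32/25) = -72/25, x_3 = 32/25 - 1/10 * -72/25 = 196/125
Step 4: f'(196/125) = -216/125, x_4 = 196/125 - 1/10 * -216/125 = 1088/625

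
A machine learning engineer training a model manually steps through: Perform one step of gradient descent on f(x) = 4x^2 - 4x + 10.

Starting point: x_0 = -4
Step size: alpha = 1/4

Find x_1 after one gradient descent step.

f(x) = 4x^2 - 4x + 10
f'(x) = 8x - 4
f'(-4) = 8*-4 + (-4) = -36
x_1 = x_0 - alpha * f'(x_0) = -4 - 1/4 * -36 = 5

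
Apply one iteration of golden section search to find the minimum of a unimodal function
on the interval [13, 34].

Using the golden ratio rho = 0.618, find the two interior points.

Golden section search on [13, 34].
Golden ratio rho = 0.618 (approx).
Interior points:
  x_1 = 13 + (1-0.618)*21 = 21.0220
  x_2 = 13 + 0.618*21 = 25.9780
Compare f(x_1) and f(x_2) to determine which subinterval to keep.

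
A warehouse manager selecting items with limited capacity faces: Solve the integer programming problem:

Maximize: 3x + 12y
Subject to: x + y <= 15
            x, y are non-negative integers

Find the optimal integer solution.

Objective: 3x + 12y, constraint: x + y <= 15
Coefficient of y is 12 > coefficient of x is 3, so allocate the entire budget to y.
Optimal: x = 0, y = 15, value = 180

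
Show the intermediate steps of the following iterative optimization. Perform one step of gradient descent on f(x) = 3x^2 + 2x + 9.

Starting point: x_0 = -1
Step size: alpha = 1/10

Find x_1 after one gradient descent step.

f(x) = 3x^2 + 2x + 9
f'(x) = 6x + 2
f'(-1) = 6*-1 + (2) = -4
x_1 = x_0 - alpha * f'(x_0) = -1 - 1/10 * -4 = -3/5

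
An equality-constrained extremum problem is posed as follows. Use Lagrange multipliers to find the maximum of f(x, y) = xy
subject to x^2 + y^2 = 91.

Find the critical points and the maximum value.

Lagrange conditions: y = 2*lambda*x and x = 2*lambda*y
If x = 0 then y = 0, violating the constraint, so x, y != 0.
Dividing: y/x = x/y => x^2 = y^2 => y = x or y = -x
Constraint: 2x^2 = 91 => x^2 = 91/2 => x = +/-sqrt(91/2)
Critical points: (sqrt(91/2), sqrt(91/2)), (-sqrt(91/2), -sqrt(91/2)), (sqrt(91/2), -sqrt(91/2)), (-sqrt(91/2), sqrt(91/2))
  y = x:  xy = x^2 = 91/2  at (sqrt(91/2), sqrt(91/2)) and (-sqrt(91/2), -sqrt(91/2))
  y = -x: xy = -x^2 = -91/2 at (sqrt(91/2), -sqrt(91/2)) and (-sqrt(91/2), sqrt(91/2))
Maximum xy = 91/2 at (sqrt(91/2), sqrt(91/2)) and (-sqrt(91/2), -sqrt(91/2))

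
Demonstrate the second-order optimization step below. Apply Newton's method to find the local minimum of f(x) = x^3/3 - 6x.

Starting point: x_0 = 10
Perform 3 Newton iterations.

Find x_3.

f(x) = x^3/3 - 6x
f'(x) = x^2 - 6, f''(x) = 2x
Newton update: x_{n+1} = x_n - (x_n^2 - 6)/(2*x_n)
Step 1: x_0 = 10, f'=94, f''=20, x_1 = 53/10
Step 2: x_1 = 53/10, f'=2209/100, f''=53/5, x_2 = 3409/1060
Step 3: x_2 = 3409/1060, f'=4879681/1123600, f''=3409/530, x_3 = 18362881/7227080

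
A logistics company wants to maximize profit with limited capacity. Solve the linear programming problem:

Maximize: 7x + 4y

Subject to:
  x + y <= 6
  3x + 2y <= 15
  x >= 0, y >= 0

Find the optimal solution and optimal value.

Feasible vertices: (0, 0), (0, 6), (3, 3), (5, 0)
Objective 7x + 4y at each:
  (0, 0): 0
  (0, 6): 24
  (3, 3): 33
  (5, 0): 35
Maximum is 35 at (5, 0).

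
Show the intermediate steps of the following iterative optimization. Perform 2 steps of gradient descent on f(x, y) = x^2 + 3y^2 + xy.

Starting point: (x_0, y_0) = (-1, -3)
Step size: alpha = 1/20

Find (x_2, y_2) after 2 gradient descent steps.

f(x,y) = x^2 + 3y^2 + xy
grad_x = 2x + 1y, grad_y = 6y + 1x
Step 1: grad = (-5, -19), (-3/4, -41/20)
Step 2: grad = (-71/20, -261/20), (-229/400, -559/400)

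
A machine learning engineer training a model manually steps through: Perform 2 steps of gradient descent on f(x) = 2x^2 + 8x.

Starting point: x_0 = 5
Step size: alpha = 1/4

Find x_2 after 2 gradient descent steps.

f(x) = 2x^2 + 8x, f'(x) = 4x + (8)
Step 1: f'(5) = 28, x_1 = 5 - 1/4 * 28 = -2
Step 2: f'(-2) = 0, x_2 = -2 - 1/4 * 0 = -2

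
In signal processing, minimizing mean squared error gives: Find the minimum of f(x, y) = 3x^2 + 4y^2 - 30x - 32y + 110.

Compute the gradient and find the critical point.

f(x,y) = 3x^2 + 4y^2 - 30x - 32y + 110
df/dx = 6x + (-30) = 0  =>  x = 5
df/dy = 8y + (-32) = 0  =>  y = 4
f(5, 4) = 3*(5)^2 + 4*(4)^2 + -30*(5) + -32*(4) + 110 = -29
Hessian is diagonal with entries 6, 8 > 0, so this is a minimum.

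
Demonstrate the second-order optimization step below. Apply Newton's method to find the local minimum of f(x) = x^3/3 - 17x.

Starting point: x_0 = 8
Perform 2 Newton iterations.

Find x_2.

f(x) = x^3/3 - 17x
f'(x) = x^2 - 17, f''(x) = 2x
Newton update: x_{n+1} = x_n - (x_n^2 - 17)/(2*x_n)
Step 1: x_0 = 8, f'=47, f''=16, x_1 = 81/16
Step 2: x_1 = 81/16, f'=2209/256, f''=81/8, x_2 = 10913/2592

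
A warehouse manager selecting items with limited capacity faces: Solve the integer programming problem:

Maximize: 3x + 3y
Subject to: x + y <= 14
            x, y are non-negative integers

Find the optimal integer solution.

Objective: 3x + 3y, constraint: x + y <= 14
Coefficient of x is 3 >= coefficient of y is 3, so allocate the entire budget to x.
Optimal: x = 14, y = 0, value = 42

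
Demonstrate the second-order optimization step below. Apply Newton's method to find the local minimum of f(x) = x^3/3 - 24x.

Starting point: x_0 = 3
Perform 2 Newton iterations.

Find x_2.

f(x) = x^3/3 - 24x
f'(x) = x^2 - 24, f''(x) = 2x
Newton update: x_{n+1} = x_n - (x_n^2 - 24)/(2*x_n)
Step 1: x_0 = 3, f'=-15, f''=6, x_1 = 11/2
Step 2: x_1 = 11/2, f'=25/4, f''=11, x_2 = 217/44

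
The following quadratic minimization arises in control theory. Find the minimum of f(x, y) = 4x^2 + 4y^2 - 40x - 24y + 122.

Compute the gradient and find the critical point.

f(x,y) = 4x^2 + 4y^2 - 40x - 24y + 122
df/dx = 8x + (-40) = 0  =>  x = 5
df/dy = 8y + (-24) = 0  =>  y = 3
f(5, 3) = 4*(5)^2 + 4*(3)^2 + -40*(5) + -24*(3) + 122 = -14
Hessian is diagonal with entries 8, 8 > 0, so this is a minimum.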